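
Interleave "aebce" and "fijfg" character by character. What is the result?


Interleaving "aebce" and "fijfg":
  Position 0: 'a' from first, 'f' from second => "af"
  Position 1: 'e' from first, 'i' from second => "ei"
  Position 2: 'b' from first, 'j' from second => "bj"
  Position 3: 'c' from first, 'f' from second => "cf"
  Position 4: 'e' from first, 'g' from second => "eg"
Result: afeibjcfeg

afeibjcfeg


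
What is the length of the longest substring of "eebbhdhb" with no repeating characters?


Input: "eebbhdhb"
Sliding window (track last position of each char):
  Position 0 ('e'): window [0,0] length 1 -- new best
  Position 1 ('e'): repeat (last at 0), move window start to 1
  Position 1 ('e'): window [1,1] length 1
  Position 2 ('b'): window [1,2] length 2 -- new best
  Position 3 ('b'): repeat (last at 2), move window start to 3
  Position 3 ('b'): window [3,3] length 1
  Position 4 ('h'): window [3,4] length 2
  Position 5 ('d'): window [3,5] length 3 -- new best
  Position 6 ('h'): repeat (last at 4), move window start to 5
  Position 6 ('h'): window [5,6] length 2
  Position 7 ('b'): window [5,7] length 3
Longest substring with no repeats: "bhd" with length 3

3


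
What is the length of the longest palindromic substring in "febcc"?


Input: "febcc"
Checking substrings for palindromes:
  [3:5] "cc" (len 2) => palindrome
Longest palindromic substring: "cc" with length 2

2


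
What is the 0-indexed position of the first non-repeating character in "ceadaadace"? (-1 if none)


Input: ceadaadace
Character frequencies:
  'a': 4
  'c': 2
  'd': 2
  'e': 2
Scanning left to right for freq == 1:
  Position 0 ('c'): freq=2, skip
  Position 1 ('e'): freq=2, skip
  Position 2 ('a'): freq=4, skip
  Position 3 ('d'): freq=2, skip
  Position 4 ('a'): freq=4, skip
  Position 5 ('a'): freq=4, skip
  Position 6 ('d'): freq=2, skip
  Position 7 ('a'): freq=4, skip
  Position 8 ('c'): freq=2, skip
  Position 9 ('e'): freq=2, skip
  No unique character found => answer = -1

-1


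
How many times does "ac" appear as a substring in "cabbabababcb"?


Searching for "ac" in "cabbabababcb"
Scanning each position:
  Position 0: "ca" => no
  Position 1: "ab" => no
  Position 2: "bb" => no
  Position 3: "ba" => no
  Position 4: "ab" => no
  Position 5: "ba" => no
  Position 6: "ab" => no
  Position 7: "ba" => no
  Position 8: "ab" => no
  Position 9: "bc" => no
  Position 10: "cb" => no
Total occurrences: 0

0


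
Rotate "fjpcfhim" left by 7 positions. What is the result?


Input: "fjpcfhim", rotate left by 7
First 7 characters: "fjpcfhi"
Remaining characters: "m"
Concatenate remaining + first: "m" + "fjpcfhi" = "mfjpcfhi"

mfjpcfhi


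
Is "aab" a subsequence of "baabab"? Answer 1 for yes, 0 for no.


Check if "aab" is a subsequence of "baabab"
Greedy scan:
  Position 0 ('b'): no match needed
  Position 1 ('a'): matches sub[0] = 'a'
  Position 2 ('a'): matches sub[1] = 'a'
  Position 3 ('b'): matches sub[2] = 'b'
  Position 4 ('a'): no match needed
  Position 5 ('b'): no match needed
All 3 characters matched => is a subsequence

1


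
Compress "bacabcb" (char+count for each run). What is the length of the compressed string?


Input: bacabcb
Runs:
  'b' x 1 => "b1"
  'a' x 1 => "a1"
  'c' x 1 => "c1"
  'a' x 1 => "a1"
  'b' x 1 => "b1"
  'c' x 1 => "c1"
  'b' x 1 => "b1"
Compressed: "b1a1c1a1b1c1b1"
Compressed length: 14

14


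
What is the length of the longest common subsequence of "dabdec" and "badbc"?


LCS of "dabdec" and "badbc"
DP table:
           b    a    d    b    c
      0    0    0    0    0    0
  d   0    0    0    1    1    1
  a   0    0    1    1    1    1
  b   0    1    1    1    2    2
  d   0    1    1    2    2    2
  e   0    1    1    2    2    2
  c   0    1    1    2    2    3
LCS length = dp[6][5] = 3

3


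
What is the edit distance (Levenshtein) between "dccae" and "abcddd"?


Computing edit distance: "dccae" -> "abcddd"
DP table:
           a    b    c    d    d    d
      0    1    2    3    4    5    6
  d   1    1    2    3    3    4    5
  c   2    2    2    2    3    4    5
  c   3    3    3    2    3    4    5
  a   4    3    4    3    3    4    5
  e   5    4    4    4    4    4    5
Edit distance = dp[5][6] = 5

5


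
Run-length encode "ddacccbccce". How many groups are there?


Input: ddacccbccce
Scanning for consecutive runs:
  Group 1: 'd' x 2 (positions 0-1)
  Group 2: 'a' x 1 (positions 2-2)
  Group 3: 'c' x 3 (positions 3-5)
  Group 4: 'b' x 1 (positions 6-6)
  Group 5: 'c' x 3 (positions 7-9)
  Group 6: 'e' x 1 (positions 10-10)
Total groups: 6

6


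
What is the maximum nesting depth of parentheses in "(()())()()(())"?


Input: "(()())()()(())"
Tracking depth:
  Position 0 '(': depth becomes 1
  Position 1 '(': depth becomes 2
  Position 2 ')': depth becomes 1
  Position 3 '(': depth becomes 2
  Position 4 ')': depth becomes 1
  Position 5 ')': depth becomes 0
  Position 6 '(': depth becomes 1
  Position 7 ')': depth becomes 0
  Position 8 '(': depth becomes 1
  Position 9 ')': depth becomes 0
  Position 10 '(': depth becomes 1
  Position 11 '(': depth becomes 2
  Position 12 ')': depth becomes 1
  Position 13 ')': depth becomes 0
Maximum depth reached: 2

2


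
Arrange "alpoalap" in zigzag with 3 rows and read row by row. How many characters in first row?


Zigzag "alpoalap" into 3 rows:
Placing characters:
  'a' => row 0
  'l' => row 1
  'p' => row 2
  'o' => row 1
  'a' => row 0
  'l' => row 1
  'a' => row 2
  'p' => row 1
Rows:
  Row 0: "aa"
  Row 1: "lolp"
  Row 2: "pa"
First row length: 2

2


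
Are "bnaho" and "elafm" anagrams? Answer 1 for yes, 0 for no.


Strings: "bnaho", "elafm"
Sorted first:  abhno
Sorted second: aeflm
Differ at position 1: 'b' vs 'e' => not anagrams

0


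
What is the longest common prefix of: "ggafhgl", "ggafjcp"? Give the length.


Words: ggafhgl, ggafjcp
  Position 0: all 'g' => match
  Position 1: all 'g' => match
  Position 2: all 'a' => match
  Position 3: all 'f' => match
  Position 4: ('h', 'j') => mismatch, stop
LCP = "ggaf" (length 4)

4


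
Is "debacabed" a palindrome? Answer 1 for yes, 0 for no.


Input: debacabed
Reversed: debacabed
  Compare pos 0 ('d') with pos 8 ('d'): match
  Compare pos 1 ('e') with pos 7 ('e'): match
  Compare pos 2 ('b') with pos 6 ('b'): match
  Compare pos 3 ('a') with pos 5 ('a'): match
Result: palindrome

1


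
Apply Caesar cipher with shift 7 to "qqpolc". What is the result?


Caesar cipher: shift "qqpolc" by 7
  'q' (pos 16) + 7 = pos 23 = 'x'
  'q' (pos 16) + 7 = pos 23 = 'x'
  'p' (pos 15) + 7 = pos 22 = 'w'
  'o' (pos 14) + 7 = pos 21 = 'v'
  'l' (pos 11) + 7 = pos 18 = 's'
  'c' (pos 2) + 7 = pos 9 = 'j'
Result: xxwvsj

xxwvsj


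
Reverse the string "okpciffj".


Input: okpciffj
Reading characters right to left:
  Position 7: 'j'
  Position 6: 'f'
  Position 5: 'f'
  Position 4: 'i'
  Position 3: 'c'
  Position 2: 'p'
  Position 1: 'k'
  Position 0: 'o'
Reversed: jfficpko

jfficpko


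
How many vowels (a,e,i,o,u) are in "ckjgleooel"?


Input: ckjgleooel
Checking each character:
  'c' at position 0: consonant
  'k' at position 1: consonant
  'j' at position 2: consonant
  'g' at position 3: consonant
  'l' at position 4: consonant
  'e' at position 5: vowel (running total: 1)
  'o' at position 6: vowel (running total: 2)
  'o' at position 7: vowel (running total: 3)
  'e' at position 8: vowel (running total: 4)
  'l' at position 9: consonant
Total vowels: 4

4


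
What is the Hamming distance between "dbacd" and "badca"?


Comparing "dbacd" and "badca" position by position:
  Position 0: 'd' vs 'b' => differ
  Position 1: 'b' vs 'a' => differ
  Position 2: 'a' vs 'd' => differ
  Position 3: 'c' vs 'c' => same
  Position 4: 'd' vs 'a' => differ
Total differences (Hamming distance): 4

4


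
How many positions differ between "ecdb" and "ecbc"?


Comparing "ecdb" and "ecbc" position by position:
  Position 0: 'e' vs 'e' => same
  Position 1: 'c' vs 'c' => same
  Position 2: 'd' vs 'b' => DIFFER
  Position 3: 'b' vs 'c' => DIFFER
Positions that differ: 2

2


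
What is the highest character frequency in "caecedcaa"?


Input: caecedcaa
Character counts:
  'a': 3
  'c': 3
  'd': 1
  'e': 2
Maximum frequency: 3

3


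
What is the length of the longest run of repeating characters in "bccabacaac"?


Input: "bccabacaac"
Scanning for longest run:
  Position 1 ('c'): new char, reset run to 1
  Position 2 ('c'): continues run of 'c', length=2
  Position 3 ('a'): new char, reset run to 1
  Position 4 ('b'): new char, reset run to 1
  Position 5 ('a'): new char, reset run to 1
  Position 6 ('c'): new char, reset run to 1
  Position 7 ('a'): new char, reset run to 1
  Position 8 ('a'): continues run of 'a', length=2
  Position 9 ('c'): new char, reset run to 1
Longest run: 'c' with length 2

2


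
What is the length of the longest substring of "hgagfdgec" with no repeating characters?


Input: "hgagfdgec"
Sliding window (track last position of each char):
  Position 0 ('h'): window [0,0] length 1 -- new best
  Position 1 ('g'): window [0,1] length 2 -- new best
  Position 2 ('a'): window [0,2] length 3 -- new best
  Position 3 ('g'): repeat (last at 1), move window start to 2
  Position 3 ('g'): window [2,3] length 2
  Position 4 ('f'): window [2,4] length 3
  Position 5 ('d'): window [2,5] length 4 -- new best
  Position 6 ('g'): repeat (last at 3), move window start to 4
  Position 6 ('g'): window [4,6] length 3
  Position 7 ('e'): window [4,7] length 4
  Position 8 ('c'): window [4,8] length 5 -- new best
Longest substring with no repeats: "fdgec" with length 5

5


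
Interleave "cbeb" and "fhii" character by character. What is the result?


Interleaving "cbeb" and "fhii":
  Position 0: 'c' from first, 'f' from second => "cf"
  Position 1: 'b' from first, 'h' from second => "bh"
  Position 2: 'e' from first, 'i' from second => "ei"
  Position 3: 'b' from first, 'i' from second => "bi"
Result: cfbheibi

cfbheibi


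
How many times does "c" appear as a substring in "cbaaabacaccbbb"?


Searching for "c" in "cbaaabacaccbbb"
Scanning each position:
  Position 0: "c" => MATCH
  Position 1: "b" => no
  Position 2: "a" => no
  Position 3: "a" => no
  Position 4: "a" => no
  Position 5: "b" => no
  Position 6: "a" => no
  Position 7: "c" => MATCH
  Position 8: "a" => no
  Position 9: "c" => MATCH
  Position 10: "c" => MATCH
  Position 11: "b" => no
  Position 12: "b" => no
  Position 13: "b" => no
Total occurrences: 4

4


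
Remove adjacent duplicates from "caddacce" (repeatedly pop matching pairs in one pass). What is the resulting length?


Input: caddacce
Stack-based adjacent duplicate removal:
  Read 'c': push. Stack: c
  Read 'a': push. Stack: ca
  Read 'd': push. Stack: cad
  Read 'd': matches stack top 'd' => pop. Stack: ca
  Read 'a': matches stack top 'a' => pop. Stack: c
  Read 'c': matches stack top 'c' => pop. Stack: (empty)
  Read 'c': push. Stack: c
  Read 'e': push. Stack: ce
Final stack: "ce" (length 2)

2


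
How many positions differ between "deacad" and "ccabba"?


Comparing "deacad" and "ccabba" position by position:
  Position 0: 'd' vs 'c' => DIFFER
  Position 1: 'e' vs 'c' => DIFFER
  Position 2: 'a' vs 'a' => same
  Position 3: 'c' vs 'b' => DIFFER
  Position 4: 'a' vs 'b' => DIFFER
  Position 5: 'd' vs 'a' => DIFFER
Positions that differ: 5

5


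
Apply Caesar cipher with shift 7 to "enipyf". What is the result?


Caesar cipher: shift "enipyf" by 7
  'e' (pos 4) + 7 = pos 11 = 'l'
  'n' (pos 13) + 7 = pos 20 = 'u'
  'i' (pos 8) + 7 = pos 15 = 'p'
  'p' (pos 15) + 7 = pos 22 = 'w'
  'y' (pos 24) + 7 = pos 5 = 'f'
  'f' (pos 5) + 7 = pos 12 = 'm'
Result: lupwfm

lupwfm


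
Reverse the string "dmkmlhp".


Input: dmkmlhp
Reading characters right to left:
  Position 6: 'p'
  Position 5: 'h'
  Position 4: 'l'
  Position 3: 'm'
  Position 2: 'k'
  Position 1: 'm'
  Position 0: 'd'
Reversed: phlmkmd

phlmkmd


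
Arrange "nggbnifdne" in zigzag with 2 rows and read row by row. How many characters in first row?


Zigzag "nggbnifdne" into 2 rows:
Placing characters:
  'n' => row 0
  'g' => row 1
  'g' => row 0
  'b' => row 1
  'n' => row 0
  'i' => row 1
  'f' => row 0
  'd' => row 1
  'n' => row 0
  'e' => row 1
Rows:
  Row 0: "ngnfn"
  Row 1: "gbide"
First row length: 5

5


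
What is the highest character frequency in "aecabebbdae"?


Input: aecabebbdae
Character counts:
  'a': 3
  'b': 3
  'c': 1
  'd': 1
  'e': 3
Maximum frequency: 3

3


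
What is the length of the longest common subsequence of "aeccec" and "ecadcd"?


LCS of "aeccec" and "ecadcd"
DP table:
           e    c    a    d    c    d
      0    0    0    0    0    0    0
  a   0    0    0    1    1    1    1
  e   0    1    1    1    1    1    1
  c   0    1    2    2    2    2    2
  c   0    1    2    2    2    3    3
  e   0    1    2    2    2    3    3
  c   0    1    2    2    2    3    3
LCS length = dp[6][6] = 3

3


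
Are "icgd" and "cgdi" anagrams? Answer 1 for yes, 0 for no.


Strings: "icgd", "cgdi"
Sorted first:  cdgi
Sorted second: cdgi
Sorted forms match => anagrams

1


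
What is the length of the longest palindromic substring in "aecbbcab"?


Input: "aecbbcab"
Checking substrings for palindromes:
  [2:6] "cbbc" (len 4) => palindrome
  [3:5] "bb" (len 2) => palindrome
Longest palindromic substring: "cbbc" with length 4

4


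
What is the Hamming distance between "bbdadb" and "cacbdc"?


Comparing "bbdadb" and "cacbdc" position by position:
  Position 0: 'b' vs 'c' => differ
  Position 1: 'b' vs 'a' => differ
  Position 2: 'd' vs 'c' => differ
  Position 3: 'a' vs 'b' => differ
  Position 4: 'd' vs 'd' => same
  Position 5: 'b' vs 'c' => differ
Total differences (Hamming distance): 5

5


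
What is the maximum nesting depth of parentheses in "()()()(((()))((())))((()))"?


Input: "()()()(((()))((())))((()))"
Tracking depth:
  Position 0 '(': depth becomes 1
  Position 1 ')': depth becomes 0
  Position 2 '(': depth becomes 1
  Position 3 ')': depth becomes 0
  Position 4 '(': depth becomes 1
  Position 5 ')': depth becomes 0
  Position 6 '(': depth becomes 1
  Position 7 '(': depth becomes 2
  Position 8 '(': depth becomes 3
  Position 9 '(': depth becomes 4
  Position 10 ')': depth becomes 3
  Position 11 ')': depth becomes 2
  Position 12 ')': depth becomes 1
  Position 13 '(': depth becomes 2
  Position 14 '(': depth becomes 3
  Position 15 '(': depth becomes 4
  Position 16 ')': depth becomes 3
  Position 17 ')': depth becomes 2
  Position 18 ')': depth becomes 1
  Position 19 ')': depth becomes 0
  Position 20 '(': depth becomes 1
  Position 21 '(': depth becomes 2
  Position 22 '(': depth becomes 3
  Position 23 ')': depth becomes 2
  Position 24 ')': depth becomes 1
  Position 25 ')': depth becomes 0
Maximum depth reached: 4

4


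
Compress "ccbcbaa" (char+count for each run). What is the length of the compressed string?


Input: ccbcbaa
Runs:
  'c' x 2 => "c2"
  'b' x 1 => "b1"
  'c' x 1 => "c1"
  'b' x 1 => "b1"
  'a' x 2 => "a2"
Compressed: "c2b1c1b1a2"
Compressed length: 10

10


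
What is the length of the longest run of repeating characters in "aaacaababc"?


Input: "aaacaababc"
Scanning for longest run:
  Position 1 ('a'): continues run of 'a', length=2
  Position 2 ('a'): continues run of 'a', length=3
  Position 3 ('c'): new char, reset run to 1
  Position 4 ('a'): new char, reset run to 1
  Position 5 ('a'): continues run of 'a', length=2
  Position 6 ('b'): new char, reset run to 1
  Position 7 ('a'): new char, reset run to 1
  Position 8 ('b'): new char, reset run to 1
  Position 9 ('c'): new char, reset run to 1
Longest run: 'a' with length 3

3


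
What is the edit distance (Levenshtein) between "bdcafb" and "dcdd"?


Computing edit distance: "bdcafb" -> "dcdd"
DP table:
           d    c    d    d
      0    1    2    3    4
  b   1    1    2    3    4
  d   2    1    2    2    3
  c   3    2    1    2    3
  a   4    3    2    2    3
  f   5    4    3    3    3
  b   6    5    4    4    4
Edit distance = dp[6][4] = 4

4


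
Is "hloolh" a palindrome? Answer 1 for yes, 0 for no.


Input: hloolh
Reversed: hloolh
  Compare pos 0 ('h') with pos 5 ('h'): match
  Compare pos 1 ('l') with pos 4 ('l'): match
  Compare pos 2 ('o') with pos 3 ('o'): match
Result: palindrome

1


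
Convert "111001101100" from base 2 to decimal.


Input: "111001101100" in base 2
Positional expansion:
  Digit '1' (value 1) x 2^11 = 2048
  Digit '1' (value 1) x 2^10 = 1024
  Digit '1' (value 1) x 2^9 = 512
  Digit '0' (value 0) x 2^8 = 0
  Digit '0' (value 0) x 2^7 = 0
  Digit '1' (value 1) x 2^6 = 64
  Digit '1' (value 1) x 2^5 = 32
  Digit '0' (value 0) x 2^4 = 0
  Digit '1' (value 1) x 2^3 = 8
  Digit '1' (value 1) x 2^2 = 4
  Digit '0' (value 0) x 2^1 = 0
  Digit '0' (value 0) x 2^0 = 0
Sum = 3692

3692


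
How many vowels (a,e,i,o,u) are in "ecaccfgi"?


Input: ecaccfgi
Checking each character:
  'e' at position 0: vowel (running total: 1)
  'c' at position 1: consonant
  'a' at position 2: vowel (running total: 2)
  'c' at position 3: consonant
  'c' at position 4: consonant
  'f' at position 5: consonant
  'g' at position 6: consonant
  'i' at position 7: vowel (running total: 3)
Total vowels: 3

3


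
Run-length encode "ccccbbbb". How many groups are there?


Input: ccccbbbb
Scanning for consecutive runs:
  Group 1: 'c' x 4 (positions 0-3)
  Group 2: 'b' x 4 (positions 4-7)
Total groups: 2

2


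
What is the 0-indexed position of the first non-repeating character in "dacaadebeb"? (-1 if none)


Input: dacaadebeb
Character frequencies:
  'a': 3
  'b': 2
  'c': 1
  'd': 2
  'e': 2
Scanning left to right for freq == 1:
  Position 0 ('d'): freq=2, skip
  Position 1 ('a'): freq=3, skip
  Position 2 ('c'): unique! => answer = 2

2


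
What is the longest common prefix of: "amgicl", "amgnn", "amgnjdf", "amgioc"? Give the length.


Words: amgicl, amgnn, amgnjdf, amgioc
  Position 0: all 'a' => match
  Position 1: all 'm' => match
  Position 2: all 'g' => match
  Position 3: ('i', 'n', 'n', 'i') => mismatch, stop
LCP = "amg" (length 3)

3


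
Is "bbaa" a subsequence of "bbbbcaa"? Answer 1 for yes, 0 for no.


Check if "bbaa" is a subsequence of "bbbbcaa"
Greedy scan:
  Position 0 ('b'): matches sub[0] = 'b'
  Position 1 ('b'): matches sub[1] = 'b'
  Position 2 ('b'): no match needed
  Position 3 ('b'): no match needed
  Position 4 ('c'): no match needed
  Position 5 ('a'): matches sub[2] = 'a'
  Position 6 ('a'): matches sub[3] = 'a'
All 4 characters matched => is a subsequence

1


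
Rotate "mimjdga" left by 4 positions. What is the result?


Input: "mimjdga", rotate left by 4
First 4 characters: "mimj"
Remaining characters: "dga"
Concatenate remaining + first: "dga" + "mimj" = "dgamimj"

dgamimj


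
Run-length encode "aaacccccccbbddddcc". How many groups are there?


Input: aaacccccccbbddddcc
Scanning for consecutive runs:
  Group 1: 'a' x 3 (positions 0-2)
  Group 2: 'c' x 7 (positions 3-9)
  Group 3: 'b' x 2 (positions 10-11)
  Group 4: 'd' x 4 (positions 12-15)
  Group 5: 'c' x 2 (positions 16-17)
Total groups: 5

5


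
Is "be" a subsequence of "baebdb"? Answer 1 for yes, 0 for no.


Check if "be" is a subsequence of "baebdb"
Greedy scan:
  Position 0 ('b'): matches sub[0] = 'b'
  Position 1 ('a'): no match needed
  Position 2 ('e'): matches sub[1] = 'e'
  Position 3 ('b'): no match needed
  Position 4 ('d'): no match needed
  Position 5 ('b'): no match needed
All 2 characters matched => is a subsequence

1


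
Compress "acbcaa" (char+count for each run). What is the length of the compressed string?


Input: acbcaa
Runs:
  'a' x 1 => "a1"
  'c' x 1 => "c1"
  'b' x 1 => "b1"
  'c' x 1 => "c1"
  'a' x 2 => "a2"
Compressed: "a1c1b1c1a2"
Compressed length: 10

10


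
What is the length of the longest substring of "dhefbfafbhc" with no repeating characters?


Input: "dhefbfafbhc"
Sliding window (track last position of each char):
  Position 0 ('d'): window [0,0] length 1 -- new best
  Position 1 ('h'): window [0,1] length 2 -- new best
  Position 2 ('e'): window [0,2] length 3 -- new best
  Position 3 ('f'): window [0,3] length 4 -- new best
  Position 4 ('b'): window [0,4] length 5 -- new best
  Position 5 ('f'): repeat (last at 3), move window start to 4
  Position 5 ('f'): window [4,5] length 2
  Position 6 ('a'): window [4,6] length 3
  Position 7 ('f'): repeat (last at 5), move window start to 6
  Position 7 ('f'): window [6,7] length 2
  Position 8 ('b'): window [6,8] length 3
  Position 9 ('h'): window [6,9] length 4
  Position 10 ('c'): window [6,10] length 5
Longest substring with no repeats: "dhefb" with length 5

5


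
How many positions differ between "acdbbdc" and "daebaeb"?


Comparing "acdbbdc" and "daebaeb" position by position:
  Position 0: 'a' vs 'd' => DIFFER
  Position 1: 'c' vs 'a' => DIFFER
  Position 2: 'd' vs 'e' => DIFFER
  Position 3: 'b' vs 'b' => same
  Position 4: 'b' vs 'a' => DIFFER
  Position 5: 'd' vs 'e' => DIFFER
  Position 6: 'c' vs 'b' => DIFFER
Positions that differ: 6

6


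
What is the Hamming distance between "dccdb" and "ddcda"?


Comparing "dccdb" and "ddcda" position by position:
  Position 0: 'd' vs 'd' => same
  Position 1: 'c' vs 'd' => differ
  Position 2: 'c' vs 'c' => same
  Position 3: 'd' vs 'd' => same
  Position 4: 'b' vs 'a' => differ
Total differences (Hamming distance): 2

2


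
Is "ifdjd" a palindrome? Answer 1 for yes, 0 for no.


Input: ifdjd
Reversed: djdfi
  Compare pos 0 ('i') with pos 4 ('d'): MISMATCH
  Compare pos 1 ('f') with pos 3 ('j'): MISMATCH
Result: not a palindrome

0


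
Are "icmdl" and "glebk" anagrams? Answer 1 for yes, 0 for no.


Strings: "icmdl", "glebk"
Sorted first:  cdilm
Sorted second: begkl
Differ at position 0: 'c' vs 'b' => not anagrams

0


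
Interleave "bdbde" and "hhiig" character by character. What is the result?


Interleaving "bdbde" and "hhiig":
  Position 0: 'b' from first, 'h' from second => "bh"
  Position 1: 'd' from first, 'h' from second => "dh"
  Position 2: 'b' from first, 'i' from second => "bi"
  Position 3: 'd' from first, 'i' from second => "di"
  Position 4: 'e' from first, 'g' from second => "eg"
Result: bhdhbidieg

bhdhbidieg


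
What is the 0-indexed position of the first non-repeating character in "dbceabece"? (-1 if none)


Input: dbceabece
Character frequencies:
  'a': 1
  'b': 2
  'c': 2
  'd': 1
  'e': 3
Scanning left to right for freq == 1:
  Position 0 ('d'): unique! => answer = 0

0


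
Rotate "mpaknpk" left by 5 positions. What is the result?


Input: "mpaknpk", rotate left by 5
First 5 characters: "mpakn"
Remaining characters: "pk"
Concatenate remaining + first: "pk" + "mpakn" = "pkmpakn"

pkmpakn


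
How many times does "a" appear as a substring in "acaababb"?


Searching for "a" in "acaababb"
Scanning each position:
  Position 0: "a" => MATCH
  Position 1: "c" => no
  Position 2: "a" => MATCH
  Position 3: "a" => MATCH
  Position 4: "b" => no
  Position 5: "a" => MATCH
  Position 6: "b" => no
  Position 7: "b" => no
Total occurrences: 4

4


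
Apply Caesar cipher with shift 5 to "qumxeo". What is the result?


Caesar cipher: shift "qumxeo" by 5
  'q' (pos 16) + 5 = pos 21 = 'v'
  'u' (pos 20) + 5 = pos 25 = 'z'
  'm' (pos 12) + 5 = pos 17 = 'r'
  'x' (pos 23) + 5 = pos 2 = 'c'
  'e' (pos 4) + 5 = pos 9 = 'j'
  'o' (pos 14) + 5 = pos 19 = 't'
Result: vzrcjt

vzrcjt


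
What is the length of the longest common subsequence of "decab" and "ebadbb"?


LCS of "decab" and "ebadbb"
DP table:
           e    b    a    d    b    b
      0    0    0    0    0    0    0
  d   0    0    0    0    1    1    1
  e   0    1    1    1    1    1    1
  c   0    1    1    1    1    1    1
  a   0    1    1    2    2    2    2
  b   0    1    2    2    2    3    3
LCS length = dp[5][6] = 3

3


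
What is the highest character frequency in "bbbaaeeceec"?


Input: bbbaaeeceec
Character counts:
  'a': 2
  'b': 3
  'c': 2
  'e': 4
Maximum frequency: 4

4


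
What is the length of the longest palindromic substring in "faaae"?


Input: "faaae"
Checking substrings for palindromes:
  [1:4] "aaa" (len 3) => palindrome
  [1:3] "aa" (len 2) => palindrome
  [2:4] "aa" (len 2) => palindrome
Longest palindromic substring: "aaa" with length 3

3


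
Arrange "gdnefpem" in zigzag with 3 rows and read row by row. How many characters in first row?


Zigzag "gdnefpem" into 3 rows:
Placing characters:
  'g' => row 0
  'd' => row 1
  'n' => row 2
  'e' => row 1
  'f' => row 0
  'p' => row 1
  'e' => row 2
  'm' => row 1
Rows:
  Row 0: "gf"
  Row 1: "depm"
  Row 2: "ne"
First row length: 2

2


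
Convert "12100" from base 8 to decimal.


Input: "12100" in base 8
Positional expansion:
  Digit '1' (value 1) x 8^4 = 4096
  Digit '2' (value 2) x 8^3 = 1024
  Digit '1' (value 1) x 8^2 = 64
  Digit '0' (value 0) x 8^1 = 0
  Digit '0' (value 0) x 8^0 = 0
Sum = 5184

5184


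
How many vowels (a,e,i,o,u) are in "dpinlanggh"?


Input: dpinlanggh
Checking each character:
  'd' at position 0: consonant
  'p' at position 1: consonant
  'i' at position 2: vowel (running total: 1)
  'n' at position 3: consonant
  'l' at position 4: consonant
  'a' at position 5: vowel (running total: 2)
  'n' at position 6: consonant
  'g' at position 7: consonant
  'g' at position 8: consonant
  'h' at position 9: consonant
Total vowels: 2

2


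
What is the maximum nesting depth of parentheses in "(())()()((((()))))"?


Input: "(())()()((((()))))"
Tracking depth:
  Position 0 '(': depth becomes 1
  Position 1 '(': depth becomes 2
  Position 2 ')': depth becomes 1
  Position 3 ')': depth becomes 0
  Position 4 '(': depth becomes 1
  Position 5 ')': depth becomes 0
  Position 6 '(': depth becomes 1
  Position 7 ')': depth becomes 0
  Position 8 '(': depth becomes 1
  Position 9 '(': depth becomes 2
  Position 10 '(': depth becomes 3
  Position 11 '(': depth becomes 4
  Position 12 '(': depth becomes 5
  Position 13 ')': depth becomes 4
  Position 14 ')': depth becomes 3
  Position 15 ')': depth becomes 2
  Position 16 ')': depth becomes 1
  Position 17 ')': depth becomes 0
Maximum depth reached: 5

5


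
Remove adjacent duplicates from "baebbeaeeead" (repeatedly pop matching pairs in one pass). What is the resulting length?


Input: baebbeaeeead
Stack-based adjacent duplicate removal:
  Read 'b': push. Stack: b
  Read 'a': push. Stack: ba
  Read 'e': push. Stack: bae
  Read 'b': push. Stack: baeb
  Read 'b': matches stack top 'b' => pop. Stack: bae
  Read 'e': matches stack top 'e' => pop. Stack: ba
  Read 'a': matches stack top 'a' => pop. Stack: b
  Read 'e': push. Stack: be
  Read 'e': matches stack top 'e' => pop. Stack: b
  Read 'e': push. Stack: be
  Read 'a': push. Stack: bea
  Read 'd': push. Stack: bead
Final stack: "bead" (length 4)

4


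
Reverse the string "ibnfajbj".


Input: ibnfajbj
Reading characters right to left:
  Position 7: 'j'
  Position 6: 'b'
  Position 5: 'j'
  Position 4: 'a'
  Position 3: 'f'
  Position 2: 'n'
  Position 1: 'b'
  Position 0: 'i'
Reversed: jbjafnbi

jbjafnbi


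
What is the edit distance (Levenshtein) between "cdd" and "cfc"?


Computing edit distance: "cdd" -> "cfc"
DP table:
           c    f    c
      0    1    2    3
  c   1    0    1    2
  d   2    1    1    2
  d   3    2    2    2
Edit distance = dp[3][3] = 2

2


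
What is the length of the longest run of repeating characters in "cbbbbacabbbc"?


Input: "cbbbbacabbbc"
Scanning for longest run:
  Position 1 ('b'): new char, reset run to 1
  Position 2 ('b'): continues run of 'b', length=2
  Position 3 ('b'): continues run of 'b', length=3
  Position 4 ('b'): continues run of 'b', length=4
  Position 5 ('a'): new char, reset run to 1
  Position 6 ('c'): new char, reset run to 1
  Position 7 ('a'): new char, reset run to 1
  Position 8 ('b'): new char, reset run to 1
  Position 9 ('b'): continues run of 'b', length=2
  Position 10 ('b'): continues run of 'b', length=3
  Position 11 ('c'): new char, reset run to 1
Longest run: 'b' with length 4

4


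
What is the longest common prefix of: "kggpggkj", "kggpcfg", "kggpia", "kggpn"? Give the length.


Words: kggpggkj, kggpcfg, kggpia, kggpn
  Position 0: all 'k' => match
  Position 1: all 'g' => match
  Position 2: all 'g' => match
  Position 3: all 'p' => match
  Position 4: ('g', 'c', 'i', 'n') => mismatch, stop
LCP = "kggp" (length 4)

4


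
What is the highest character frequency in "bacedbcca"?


Input: bacedbcca
Character counts:
  'a': 2
  'b': 2
  'c': 3
  'd': 1
  'e': 1
Maximum frequency: 3

3


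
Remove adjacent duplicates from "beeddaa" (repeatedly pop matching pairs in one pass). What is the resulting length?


Input: beeddaa
Stack-based adjacent duplicate removal:
  Read 'b': push. Stack: b
  Read 'e': push. Stack: be
  Read 'e': matches stack top 'e' => pop. Stack: b
  Read 'd': push. Stack: bd
  Read 'd': matches stack top 'd' => pop. Stack: b
  Read 'a': push. Stack: ba
  Read 'a': matches stack top 'a' => pop. Stack: b
Final stack: "b" (length 1)

1


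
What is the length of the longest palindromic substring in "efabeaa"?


Input: "efabeaa"
Checking substrings for palindromes:
  [5:7] "aa" (len 2) => palindrome
Longest palindromic substring: "aa" with length 2

2


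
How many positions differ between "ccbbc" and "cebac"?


Comparing "ccbbc" and "cebac" position by position:
  Position 0: 'c' vs 'c' => same
  Position 1: 'c' vs 'e' => DIFFER
  Position 2: 'b' vs 'b' => same
  Position 3: 'b' vs 'a' => DIFFER
  Position 4: 'c' vs 'c' => same
Positions that differ: 2

2


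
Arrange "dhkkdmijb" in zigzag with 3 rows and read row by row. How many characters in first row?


Zigzag "dhkkdmijb" into 3 rows:
Placing characters:
  'd' => row 0
  'h' => row 1
  'k' => row 2
  'k' => row 1
  'd' => row 0
  'm' => row 1
  'i' => row 2
  'j' => row 1
  'b' => row 0
Rows:
  Row 0: "ddb"
  Row 1: "hkmj"
  Row 2: "ki"
First row length: 3

3


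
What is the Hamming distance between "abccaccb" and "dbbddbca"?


Comparing "abccaccb" and "dbbddbca" position by position:
  Position 0: 'a' vs 'd' => differ
  Position 1: 'b' vs 'b' => same
  Position 2: 'c' vs 'b' => differ
  Position 3: 'c' vs 'd' => differ
  Position 4: 'a' vs 'd' => differ
  Position 5: 'c' vs 'b' => differ
  Position 6: 'c' vs 'c' => same
  Position 7: 'b' vs 'a' => differ
Total differences (Hamming distance): 6

6


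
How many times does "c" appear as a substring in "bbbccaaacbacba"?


Searching for "c" in "bbbccaaacbacba"
Scanning each position:
  Position 0: "b" => no
  Position 1: "b" => no
  Position 2: "b" => no
  Position 3: "c" => MATCH
  Position 4: "c" => MATCH
  Position 5: "a" => no
  Position 6: "a" => no
  Position 7: "a" => no
  Position 8: "c" => MATCH
  Position 9: "b" => no
  Position 10: "a" => no
  Position 11: "c" => MATCH
  Position 12: "b" => no
  Position 13: "a" => no
Total occurrences: 4

4


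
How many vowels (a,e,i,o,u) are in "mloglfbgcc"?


Input: mloglfbgcc
Checking each character:
  'm' at position 0: consonant
  'l' at position 1: consonant
  'o' at position 2: vowel (running total: 1)
  'g' at position 3: consonant
  'l' at position 4: consonant
  'f' at position 5: consonant
  'b' at position 6: consonant
  'g' at position 7: consonant
  'c' at position 8: consonant
  'c' at position 9: consonant
Total vowels: 1

1


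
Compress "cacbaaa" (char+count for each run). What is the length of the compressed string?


Input: cacbaaa
Runs:
  'c' x 1 => "c1"
  'a' x 1 => "a1"
  'c' x 1 => "c1"
  'b' x 1 => "b1"
  'a' x 3 => "a3"
Compressed: "c1a1c1b1a3"
Compressed length: 10

10


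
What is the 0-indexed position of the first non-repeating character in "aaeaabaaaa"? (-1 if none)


Input: aaeaabaaaa
Character frequencies:
  'a': 8
  'b': 1
  'e': 1
Scanning left to right for freq == 1:
  Position 0 ('a'): freq=8, skip
  Position 1 ('a'): freq=8, skip
  Position 2 ('e'): unique! => answer = 2

2


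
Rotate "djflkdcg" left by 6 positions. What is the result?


Input: "djflkdcg", rotate left by 6
First 6 characters: "djflkd"
Remaining characters: "cg"
Concatenate remaining + first: "cg" + "djflkd" = "cgdjflkd"

cgdjflkd


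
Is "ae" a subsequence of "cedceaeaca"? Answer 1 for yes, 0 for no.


Check if "ae" is a subsequence of "cedceaeaca"
Greedy scan:
  Position 0 ('c'): no match needed
  Position 1 ('e'): no match needed
  Position 2 ('d'): no match needed
  Position 3 ('c'): no match needed
  Position 4 ('e'): no match needed
  Position 5 ('a'): matches sub[0] = 'a'
  Position 6 ('e'): matches sub[1] = 'e'
  Position 7 ('a'): no match needed
  Position 8 ('c'): no match needed
  Position 9 ('a'): no match needed
All 2 characters matched => is a subsequence

1


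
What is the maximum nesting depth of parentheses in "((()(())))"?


Input: "((()(())))"
Tracking depth:
  Position 0 '(': depth becomes 1
  Position 1 '(': depth becomes 2
  Position 2 '(': depth becomes 3
  Position 3 ')': depth becomes 2
  Position 4 '(': depth becomes 3
  Position 5 '(': depth becomes 4
  Position 6 ')': depth becomes 3
  Position 7 ')': depth becomes 2
  Position 8 ')': depth becomes 1
  Position 9 ')': depth becomes 0
Maximum depth reached: 4

4


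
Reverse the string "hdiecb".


Input: hdiecb
Reading characters right to left:
  Position 5: 'b'
  Position 4: 'c'
  Position 3: 'e'
  Position 2: 'i'
  Position 1: 'd'
  Position 0: 'h'
Reversed: bceidh

bceidh


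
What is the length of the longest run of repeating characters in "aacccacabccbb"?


Input: "aacccacabccbb"
Scanning for longest run:
  Position 1 ('a'): continues run of 'a', length=2
  Position 2 ('c'): new char, reset run to 1
  Position 3 ('c'): continues run of 'c', length=2
  Position 4 ('c'): continues run of 'c', length=3
  Position 5 ('a'): new char, reset run to 1
  Position 6 ('c'): new char, reset run to 1
  Position 7 ('a'): new char, reset run to 1
  Position 8 ('b'): new char, reset run to 1
  Position 9 ('c'): new char, reset run to 1
  Position 10 ('c'): continues run of 'c', length=2
  Position 11 ('b'): new char, reset run to 1
  Position 12 ('b'): continues run of 'b', length=2
Longest run: 'c' with length 3

3


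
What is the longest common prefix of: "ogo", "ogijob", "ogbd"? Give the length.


Words: ogo, ogijob, ogbd
  Position 0: all 'o' => match
  Position 1: all 'g' => match
  Position 2: ('o', 'i', 'b') => mismatch, stop
LCP = "og" (length 2)

2


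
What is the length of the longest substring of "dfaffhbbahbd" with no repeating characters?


Input: "dfaffhbbahbd"
Sliding window (track last position of each char):
  Position 0 ('d'): window [0,0] length 1 -- new best
  Position 1 ('f'): window [0,1] length 2 -- new best
  Position 2 ('a'): window [0,2] length 3 -- new best
  Position 3 ('f'): repeat (last at 1), move window start to 2
  Position 3 ('f'): window [2,3] length 2
  Position 4 ('f'): repeat (last at 3), move window start to 4
  Position 4 ('f'): window [4,4] length 1
  Position 5 ('h'): window [4,5] length 2
  Position 6 ('b'): window [4,6] length 3
  Position 7 ('b'): repeat (last at 6), move window start to 7
  Position 7 ('b'): window [7,7] length 1
  Position 8 ('a'): window [7,8] length 2
  Position 9 ('h'): window [7,9] length 3
  Position 10 ('b'): repeat (last at 7), move window start to 8
  Position 10 ('b'): window [8,10] length 3
  Position 11 ('d'): window [8,11] length 4 -- new best
Longest substring with no repeats: "ahbd" with length 4

4


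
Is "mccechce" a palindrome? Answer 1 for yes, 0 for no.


Input: mccechce
Reversed: echceccm
  Compare pos 0 ('m') with pos 7 ('e'): MISMATCH
  Compare pos 1 ('c') with pos 6 ('c'): match
  Compare pos 2 ('c') with pos 5 ('h'): MISMATCH
  Compare pos 3 ('e') with pos 4 ('c'): MISMATCH
Result: not a palindrome

0


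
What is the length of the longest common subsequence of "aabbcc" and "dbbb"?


LCS of "aabbcc" and "dbbb"
DP table:
           d    b    b    b
      0    0    0    0    0
  a   0    0    0    0    0
  a   0    0    0    0    0
  b   0    0    1    1    1
  b   0    0    1    2    2
  c   0    0    1    2    2
  c   0    0    1    2    2
LCS length = dp[6][4] = 2

2


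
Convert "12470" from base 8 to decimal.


Input: "12470" in base 8
Positional expansion:
  Digit '1' (value 1) x 8^4 = 4096
  Digit '2' (value 2) x 8^3 = 1024
  Digit '4' (value 4) x 8^2 = 256
  Digit '7' (value 7) x 8^1 = 56
  Digit '0' (value 0) x 8^0 = 0
Sum = 5432

5432


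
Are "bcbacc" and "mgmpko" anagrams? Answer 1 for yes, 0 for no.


Strings: "bcbacc", "mgmpko"
Sorted first:  abbccc
Sorted second: gkmmop
Differ at position 0: 'a' vs 'g' => not anagrams

0


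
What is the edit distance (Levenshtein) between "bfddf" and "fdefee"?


Computing edit distance: "bfddf" -> "fdefee"
DP table:
           f    d    e    f    e    e
      0    1    2    3    4    5    6
  b   1    1    2    3    4    5    6
  f   2    1    2    3    3    4    5
  d   3    2    1    2    3    4    5
  d   4    3    2    2    3    4    5
  f   5    4    3    3    2    3    4
Edit distance = dp[5][6] = 4

4


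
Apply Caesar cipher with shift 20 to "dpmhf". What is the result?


Caesar cipher: shift "dpmhf" by 20
  'd' (pos 3) + 20 = pos 23 = 'x'
  'p' (pos 15) + 20 = pos 9 = 'j'
  'm' (pos 12) + 20 = pos 6 = 'g'
  'h' (pos 7) + 20 = pos 1 = 'b'
  'f' (pos 5) + 20 = pos 25 = 'z'
Result: xjgbz

xjgbz


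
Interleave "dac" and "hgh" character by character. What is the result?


Interleaving "dac" and "hgh":
  Position 0: 'd' from first, 'h' from second => "dh"
  Position 1: 'a' from first, 'g' from second => "ag"
  Position 2: 'c' from first, 'h' from second => "ch"
Result: dhagch

dhagch


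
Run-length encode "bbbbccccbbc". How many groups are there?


Input: bbbbccccbbc
Scanning for consecutive runs:
  Group 1: 'b' x 4 (positions 0-3)
  Group 2: 'c' x 4 (positions 4-7)
  Group 3: 'b' x 2 (positions 8-9)
  Group 4: 'c' x 1 (positions 10-10)
Total groups: 4

4


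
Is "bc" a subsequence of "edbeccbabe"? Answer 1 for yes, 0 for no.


Check if "bc" is a subsequence of "edbeccbabe"
Greedy scan:
  Position 0 ('e'): no match needed
  Position 1 ('d'): no match needed
  Position 2 ('b'): matches sub[0] = 'b'
  Position 3 ('e'): no match needed
  Position 4 ('c'): matches sub[1] = 'c'
  Position 5 ('c'): no match needed
  Position 6 ('b'): no match needed
  Position 7 ('a'): no match needed
  Position 8 ('b'): no match needed
  Position 9 ('e'): no match needed
All 2 characters matched => is a subsequence

1


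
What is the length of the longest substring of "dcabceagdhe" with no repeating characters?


Input: "dcabceagdhe"
Sliding window (track last position of each char):
  Position 0 ('d'): window [0,0] length 1 -- new best
  Position 1 ('c'): window [0,1] length 2 -- new best
  Position 2 ('a'): window [0,2] length 3 -- new best
  Position 3 ('b'): window [0,3] length 4 -- new best
  Position 4 ('c'): repeat (last at 1), move window start to 2
  Position 4 ('c'): window [2,4] length 3
  Position 5 ('e'): window [2,5] length 4
  Position 6 ('a'): repeat (last at 2), move window start to 3
  Position 6 ('a'): window [3,6] length 4
  Position 7 ('g'): window [3,7] length 5 -- new best
  Position 8 ('d'): window [3,8] length 6 -- new best
  Position 9 ('h'): window [3,9] length 7 -- new best
  Position 10 ('e'): repeat (last at 5), move window start to 6
  Position 10 ('e'): window [6,10] length 5
Longest substring with no repeats: "bceagdh" with length 7

7


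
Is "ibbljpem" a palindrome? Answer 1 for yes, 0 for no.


Input: ibbljpem
Reversed: mepjlbbi
  Compare pos 0 ('i') with pos 7 ('m'): MISMATCH
  Compare pos 1 ('b') with pos 6 ('e'): MISMATCH
  Compare pos 2 ('b') with pos 5 ('p'): MISMATCH
  Compare pos 3 ('l') with pos 4 ('j'): MISMATCH
Result: not a palindrome

0


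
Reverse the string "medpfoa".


Input: medpfoa
Reading characters right to left:
  Position 6: 'a'
  Position 5: 'o'
  Position 4: 'f'
  Position 3: 'p'
  Position 2: 'd'
  Position 1: 'e'
  Position 0: 'm'
Reversed: aofpdem

aofpdem
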